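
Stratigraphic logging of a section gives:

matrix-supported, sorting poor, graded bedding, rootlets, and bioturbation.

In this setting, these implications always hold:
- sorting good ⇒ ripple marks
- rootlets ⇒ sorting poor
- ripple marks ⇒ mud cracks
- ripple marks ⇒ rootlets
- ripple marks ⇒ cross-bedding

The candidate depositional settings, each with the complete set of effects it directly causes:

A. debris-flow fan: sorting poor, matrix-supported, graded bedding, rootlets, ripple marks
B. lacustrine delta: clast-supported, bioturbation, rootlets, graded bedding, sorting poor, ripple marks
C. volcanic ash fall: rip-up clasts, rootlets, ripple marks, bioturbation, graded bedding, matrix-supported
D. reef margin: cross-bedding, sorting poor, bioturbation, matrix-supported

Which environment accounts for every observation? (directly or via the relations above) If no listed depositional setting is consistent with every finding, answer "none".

Checking each candidate against the observations:
(A) debris-flow fan — matrix-supported ✓; sorting poor ✓; graded bedding ✓; rootlets ✓; bioturbation ✗
(B) lacustrine delta — matrix-supported ✗; sorting poor ✓; graded bedding ✓; rootlets ✓; bioturbation ✓
(C) volcanic ash fall — matrix-supported ✓; sorting poor ✓ (by rootlets → sorting poor); graded bedding ✓; rootlets ✓; bioturbation ✓
(D) reef margin — matrix-supported ✓; sorting poor ✓; graded bedding ✗; rootlets ✗; bioturbation ✓
(C) alone accounts for all the evidence.

C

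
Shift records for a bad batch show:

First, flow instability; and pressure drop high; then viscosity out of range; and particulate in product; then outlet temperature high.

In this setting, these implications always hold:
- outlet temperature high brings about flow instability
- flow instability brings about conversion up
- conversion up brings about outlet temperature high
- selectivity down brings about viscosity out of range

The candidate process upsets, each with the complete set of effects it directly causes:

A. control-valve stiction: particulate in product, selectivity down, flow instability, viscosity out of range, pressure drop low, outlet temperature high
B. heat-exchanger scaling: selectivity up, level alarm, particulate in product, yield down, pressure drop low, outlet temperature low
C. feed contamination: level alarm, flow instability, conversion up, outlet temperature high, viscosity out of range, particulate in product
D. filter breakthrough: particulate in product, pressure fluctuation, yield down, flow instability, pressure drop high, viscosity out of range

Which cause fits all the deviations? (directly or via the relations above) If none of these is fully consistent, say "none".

For each candidate, compare predicted effects to what was observed:
(A) control-valve stiction — flow instability ✓; pressure drop high ✗; viscosity out of range ✓; particulate in product ✓; outlet temperature high ✓
(B) heat-exchanger scaling — flow instability ✗; pressure drop high ✗; viscosity out of range ✗; particulate in product ✓; outlet temperature high ✗
(C) feed contamination — flow instability ✓; pressure drop high ✗; viscosity out of range ✓; particulate in product ✓; outlet temperature high ✓
(D) filter breakthrough — accounts for every observation (outlet temperature high via flow instability → conversion up → outlet temperature high)
(D) alone accounts for all the evidence.

D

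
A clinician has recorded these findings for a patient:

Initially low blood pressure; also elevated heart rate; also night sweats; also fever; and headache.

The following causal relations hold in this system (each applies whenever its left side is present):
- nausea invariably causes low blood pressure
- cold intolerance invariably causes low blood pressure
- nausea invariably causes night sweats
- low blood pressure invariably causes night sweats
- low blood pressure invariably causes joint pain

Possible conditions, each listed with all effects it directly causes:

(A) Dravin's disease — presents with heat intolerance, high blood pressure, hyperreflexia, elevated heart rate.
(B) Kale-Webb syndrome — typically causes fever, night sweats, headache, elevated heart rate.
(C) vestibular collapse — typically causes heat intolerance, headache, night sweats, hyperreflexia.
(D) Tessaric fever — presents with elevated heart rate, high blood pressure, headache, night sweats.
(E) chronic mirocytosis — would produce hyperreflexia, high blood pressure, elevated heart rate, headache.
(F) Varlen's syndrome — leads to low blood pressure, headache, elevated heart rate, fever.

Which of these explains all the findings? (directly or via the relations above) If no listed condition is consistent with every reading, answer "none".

Per-candidate check:
(A) Dravin's disease — fails on low blood pressure, night sweats, fever, headache (predicts high blood pressure, not low blood pressure)
(B) Kale-Webb syndrome — low blood pressure NO; elevated heart rate yes; night sweats yes; fever yes; headache yes
(C) vestibular collapse — low blood pressure NO; elevated heart rate NO; night sweats yes; fever NO; headache yes
(D) Tessaric fever — fails on low blood pressure, fever (predicts high blood pressure, not low blood pressure)
(E) chronic mirocytosis — fails on low blood pressure, night sweats, fever (predicts high blood pressure, not low blood pressure)
(F) Varlen's syndrome — accounts for every observation (night sweats by low blood pressure → night sweats)
(F) is the only candidate with no mismatches.

F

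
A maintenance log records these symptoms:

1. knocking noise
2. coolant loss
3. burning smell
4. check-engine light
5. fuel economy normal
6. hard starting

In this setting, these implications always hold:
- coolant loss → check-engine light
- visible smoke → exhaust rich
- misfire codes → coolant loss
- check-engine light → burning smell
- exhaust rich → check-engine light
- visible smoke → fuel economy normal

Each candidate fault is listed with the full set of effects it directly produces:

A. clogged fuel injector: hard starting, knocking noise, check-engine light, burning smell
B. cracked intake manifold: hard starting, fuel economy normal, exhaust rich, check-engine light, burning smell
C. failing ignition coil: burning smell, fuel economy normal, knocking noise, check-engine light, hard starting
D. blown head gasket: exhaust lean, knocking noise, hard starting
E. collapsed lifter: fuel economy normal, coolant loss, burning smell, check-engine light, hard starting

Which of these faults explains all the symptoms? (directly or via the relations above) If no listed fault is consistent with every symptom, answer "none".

Checking each candidate against the observations:
(A) clogged fuel injector — knocking noise ✓; coolant loss ✗; burning smell ✓; check-engine light ✓; fuel economy normal ✗; hard starting ✓
(B) cracked intake manifold — knocking noise ✗; coolant loss ✗; burning smell ✓; check-engine light ✓; fuel economy normal ✓; hard starting ✓
(C) failing ignition coil — knocking noise ✓; coolant loss ✗; burning smell ✓; check-engine light ✓; fuel economy normal ✓; hard starting ✓
(D) blown head gasket — knocking noise ✓; coolant loss ✗; burning smell ✗; check-engine light ✗; fuel economy normal ✗; hard starting ✓
(E) collapsed lifter — does not account for knocking noise
None of the listed candidates fits everything.

none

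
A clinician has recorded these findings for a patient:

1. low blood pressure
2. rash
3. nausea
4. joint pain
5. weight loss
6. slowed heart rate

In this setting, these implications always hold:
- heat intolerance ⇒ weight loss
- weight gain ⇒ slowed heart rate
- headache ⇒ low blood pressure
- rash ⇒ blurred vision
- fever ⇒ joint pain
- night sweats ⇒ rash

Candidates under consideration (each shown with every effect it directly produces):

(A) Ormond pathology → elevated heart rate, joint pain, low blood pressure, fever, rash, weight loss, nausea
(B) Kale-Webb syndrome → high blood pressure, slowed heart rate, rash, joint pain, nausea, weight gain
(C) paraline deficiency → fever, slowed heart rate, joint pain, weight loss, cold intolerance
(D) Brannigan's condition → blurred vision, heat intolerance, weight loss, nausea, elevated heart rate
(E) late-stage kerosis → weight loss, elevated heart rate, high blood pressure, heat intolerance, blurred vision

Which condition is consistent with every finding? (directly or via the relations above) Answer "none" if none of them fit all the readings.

none

Per-candidate check:
(A) Ormond pathology — fails on slowed heart rate (predicts elevated heart rate, not slowed heart rate)
(B) Kale-Webb syndrome — low blood pressure NO; rash yes; nausea yes; joint pain yes; weight loss NO; slowed heart rate yes
(C) paraline deficiency — does not account for low blood pressure, rash, nausea
(D) Brannigan's condition — low blood pressure NO; rash NO; nausea yes; joint pain NO; weight loss yes; slowed heart rate NO
(E) late-stage kerosis — fails on low blood pressure, rash, nausea, joint pain, slowed heart rate (predicts high blood pressure, not low blood pressure; predicts elevated heart rate, not slowed heart rate)
None of the listed candidates fits everything.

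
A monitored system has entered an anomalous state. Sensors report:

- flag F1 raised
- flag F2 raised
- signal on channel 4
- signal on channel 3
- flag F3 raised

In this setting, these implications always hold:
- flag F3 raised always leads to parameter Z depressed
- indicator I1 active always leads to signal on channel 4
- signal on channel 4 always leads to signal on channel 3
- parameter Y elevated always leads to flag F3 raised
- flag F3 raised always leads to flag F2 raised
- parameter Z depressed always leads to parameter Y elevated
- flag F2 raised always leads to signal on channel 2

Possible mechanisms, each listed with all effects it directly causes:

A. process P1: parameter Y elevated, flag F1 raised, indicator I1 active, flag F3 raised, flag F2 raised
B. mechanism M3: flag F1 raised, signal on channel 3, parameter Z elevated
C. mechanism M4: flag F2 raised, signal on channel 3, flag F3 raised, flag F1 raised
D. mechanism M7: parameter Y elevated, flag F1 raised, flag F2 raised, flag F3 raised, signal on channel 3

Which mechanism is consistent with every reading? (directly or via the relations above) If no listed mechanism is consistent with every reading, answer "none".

A

Testing each hypothesis:
(A) process P1 — accounts for every observation (signal on channel 4 via indicator I1 active → signal on channel 4)
(B) mechanism M3 — flag F1 raised +; flag F2 raised -; signal on channel 4 -; signal on channel 3 +; flag F3 raised -
(C) mechanism M4 — does not account for signal on channel 4
(D) mechanism M7 — does not account for signal on channel 4
(A) alone accounts for all the evidence.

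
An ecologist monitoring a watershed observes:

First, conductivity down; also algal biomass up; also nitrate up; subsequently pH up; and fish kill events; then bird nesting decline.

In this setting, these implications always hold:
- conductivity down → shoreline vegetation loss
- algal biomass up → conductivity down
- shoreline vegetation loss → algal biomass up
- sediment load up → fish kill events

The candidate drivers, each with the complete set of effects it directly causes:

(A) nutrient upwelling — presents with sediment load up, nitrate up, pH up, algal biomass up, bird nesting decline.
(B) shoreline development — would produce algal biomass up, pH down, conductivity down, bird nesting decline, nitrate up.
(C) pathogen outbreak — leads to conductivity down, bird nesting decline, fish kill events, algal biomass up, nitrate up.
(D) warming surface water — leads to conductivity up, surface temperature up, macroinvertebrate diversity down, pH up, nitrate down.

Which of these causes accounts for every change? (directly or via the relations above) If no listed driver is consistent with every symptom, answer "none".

A

For each candidate, compare predicted effects to what was observed:
(A) nutrient upwelling — conductivity down yes (by algal biomass up → conductivity down); algal biomass up yes; nitrate up yes; pH up yes; fish kill events yes (by sediment load up → fish kill events); bird nesting decline yes
(B) shoreline development — fails on pH up, fish kill events (predicts pH down, not pH up)
(C) pathogen outbreak — does not account for pH up
(D) warming surface water — fails on conductivity down, algal biomass up, nitrate up, fish kill events, bird nesting decline (predicts conductivity up, not conductivity down; predicts nitrate down, not nitrate up)
(A) alone accounts for all the evidence.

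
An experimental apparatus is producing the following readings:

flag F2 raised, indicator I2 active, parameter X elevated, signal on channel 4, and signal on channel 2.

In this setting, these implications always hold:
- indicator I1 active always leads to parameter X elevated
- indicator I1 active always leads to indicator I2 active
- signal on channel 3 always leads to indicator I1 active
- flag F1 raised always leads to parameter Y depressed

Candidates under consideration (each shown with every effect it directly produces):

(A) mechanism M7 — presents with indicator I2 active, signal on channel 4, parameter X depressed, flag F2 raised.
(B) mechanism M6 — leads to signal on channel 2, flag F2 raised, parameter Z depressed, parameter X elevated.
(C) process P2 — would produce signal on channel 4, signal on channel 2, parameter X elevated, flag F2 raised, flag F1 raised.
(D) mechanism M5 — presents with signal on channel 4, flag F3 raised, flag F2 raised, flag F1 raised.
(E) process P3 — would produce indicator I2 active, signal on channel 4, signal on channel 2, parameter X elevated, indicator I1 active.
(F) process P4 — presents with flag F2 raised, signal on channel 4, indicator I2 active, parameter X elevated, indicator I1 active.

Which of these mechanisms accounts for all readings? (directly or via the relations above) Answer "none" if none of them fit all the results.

none

Testing each hypothesis:
(A) mechanism M7 — flag F2 raised ✓; indicator I2 active ✓; parameter X elevated ✗; signal on channel 4 ✓; signal on channel 2 ✗
(B) mechanism M6 — does not account for indicator I2 active, signal on channel 4
(C) process P2 — flag F2 raised ✓; indicator I2 active ✗; parameter X elevated ✓; signal on channel 4 ✓; signal on channel 2 ✓
(D) mechanism M5 — flag F2 raised ✓; indicator I2 active ✗; parameter X elevated ✗; signal on channel 4 ✓; signal on channel 2 ✗
(E) process P3 — does not account for flag F2 raised
(F) process P4 — flag F2 raised ✓; indicator I2 active ✓; parameter X elevated ✓; signal on channel 4 ✓; signal on channel 2 ✗
None of the listed candidates fits everything.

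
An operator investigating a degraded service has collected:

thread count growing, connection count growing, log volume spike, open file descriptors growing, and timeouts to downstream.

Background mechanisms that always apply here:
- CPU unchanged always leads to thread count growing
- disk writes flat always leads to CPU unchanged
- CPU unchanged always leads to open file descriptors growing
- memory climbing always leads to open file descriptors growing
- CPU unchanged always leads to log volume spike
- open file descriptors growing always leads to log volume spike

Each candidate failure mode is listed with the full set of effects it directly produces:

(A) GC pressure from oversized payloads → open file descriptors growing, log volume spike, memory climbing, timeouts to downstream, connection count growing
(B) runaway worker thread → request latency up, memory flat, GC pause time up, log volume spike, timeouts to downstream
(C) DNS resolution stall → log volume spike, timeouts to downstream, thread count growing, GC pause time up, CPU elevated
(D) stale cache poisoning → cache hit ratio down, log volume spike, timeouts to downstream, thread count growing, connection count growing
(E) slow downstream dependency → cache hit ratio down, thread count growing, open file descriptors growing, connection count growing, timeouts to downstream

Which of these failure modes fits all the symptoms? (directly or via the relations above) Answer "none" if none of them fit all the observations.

E

Checking each candidate against the observations:
(A) GC pressure from oversized payloads — does not account for thread count growing
(B) runaway worker thread — does not account for thread count growing, connection count growing, open file descriptors growing
(C) DNS resolution stall — thread count growing ✓; connection count growing ✗; log volume spike ✓; open file descriptors growing ✗; timeouts to downstream ✓
(D) stale cache poisoning — thread count growing ✓; connection count growing ✓; log volume spike ✓; open file descriptors growing ✗; timeouts to downstream ✓
(E) slow downstream dependency — accounts for every observation (log volume spike through open file descriptors growing → log volume spike)
(E) alone accounts for all the evidence.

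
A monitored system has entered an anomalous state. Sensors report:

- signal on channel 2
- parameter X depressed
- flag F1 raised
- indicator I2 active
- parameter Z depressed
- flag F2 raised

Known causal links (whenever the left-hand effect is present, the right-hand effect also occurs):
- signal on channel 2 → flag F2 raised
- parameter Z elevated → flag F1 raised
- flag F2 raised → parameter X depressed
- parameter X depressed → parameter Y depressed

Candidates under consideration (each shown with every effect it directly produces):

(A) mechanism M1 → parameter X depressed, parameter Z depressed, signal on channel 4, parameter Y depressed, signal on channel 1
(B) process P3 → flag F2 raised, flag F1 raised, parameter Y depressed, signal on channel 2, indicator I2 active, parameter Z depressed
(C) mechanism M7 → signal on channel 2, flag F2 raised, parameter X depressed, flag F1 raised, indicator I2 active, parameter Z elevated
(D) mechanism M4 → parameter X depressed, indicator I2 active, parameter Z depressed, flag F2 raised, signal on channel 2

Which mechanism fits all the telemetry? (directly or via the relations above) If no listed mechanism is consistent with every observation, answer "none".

Checking each candidate against the observations:
(A) mechanism M1 — does not account for signal on channel 2, flag F1 raised, indicator I2 active, flag F2 raised
(B) process P3 — signal on channel 2 match; parameter X depressed match (via flag F2 raised → parameter X depressed); flag F1 raised match; indicator I2 active match; parameter Z depressed match; flag F2 raised match
(C) mechanism M7 — fails on parameter Z depressed (predicts parameter Z elevated, not parameter Z depressed)
(D) mechanism M4 — signal on channel 2 match; parameter X depressed match; flag F1 raised miss; indicator I2 active match; parameter Z depressed match; flag F2 raised match
(B) alone accounts for all the evidence.

B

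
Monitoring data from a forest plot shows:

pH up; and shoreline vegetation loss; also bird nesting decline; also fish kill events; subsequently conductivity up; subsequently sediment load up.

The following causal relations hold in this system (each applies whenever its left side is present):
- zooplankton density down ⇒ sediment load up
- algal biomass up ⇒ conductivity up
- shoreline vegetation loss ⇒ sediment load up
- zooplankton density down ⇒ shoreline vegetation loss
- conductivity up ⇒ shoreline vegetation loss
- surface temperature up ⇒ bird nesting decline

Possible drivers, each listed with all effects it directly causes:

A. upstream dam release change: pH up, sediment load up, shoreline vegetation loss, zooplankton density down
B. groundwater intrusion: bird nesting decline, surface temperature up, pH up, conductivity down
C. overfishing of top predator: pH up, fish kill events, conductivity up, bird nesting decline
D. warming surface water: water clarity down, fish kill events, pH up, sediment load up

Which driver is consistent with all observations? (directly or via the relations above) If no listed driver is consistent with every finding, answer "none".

Per-candidate check:
(A) upstream dam release change — pH up +; shoreline vegetation loss +; bird nesting decline -; fish kill events -; conductivity up -; sediment load up +
(B) groundwater intrusion — pH up +; shoreline vegetation loss -; bird nesting decline +; fish kill events -; conductivity up -; sediment load up -
(C) overfishing of top predator — accounts for every observation (shoreline vegetation loss by conductivity up → shoreline vegetation loss)
(D) warming surface water — does not account for shoreline vegetation loss, bird nesting decline, conductivity up
(C) alone accounts for all the evidence.

C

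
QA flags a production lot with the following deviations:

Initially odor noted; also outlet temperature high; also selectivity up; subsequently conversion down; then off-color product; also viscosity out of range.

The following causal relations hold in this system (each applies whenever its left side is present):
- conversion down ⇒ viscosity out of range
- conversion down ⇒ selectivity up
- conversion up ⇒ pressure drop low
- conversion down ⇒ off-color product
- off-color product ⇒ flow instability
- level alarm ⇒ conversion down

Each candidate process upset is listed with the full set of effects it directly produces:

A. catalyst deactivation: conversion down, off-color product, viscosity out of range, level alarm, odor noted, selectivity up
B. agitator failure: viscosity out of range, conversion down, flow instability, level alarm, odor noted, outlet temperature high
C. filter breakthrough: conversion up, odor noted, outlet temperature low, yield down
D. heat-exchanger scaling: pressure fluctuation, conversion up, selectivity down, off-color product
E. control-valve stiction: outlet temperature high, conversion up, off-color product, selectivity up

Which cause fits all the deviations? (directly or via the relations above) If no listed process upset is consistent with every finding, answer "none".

B

Testing each hypothesis:
(A) catalyst deactivation — odor noted ✓; outlet temperature high ✗; selectivity up ✓; conversion down ✓; off-color product ✓; viscosity out of range ✓
(B) agitator failure — accounts for every observation (selectivity up by conversion down → selectivity up)
(C) filter breakthrough — fails on outlet temperature high, selectivity up, conversion down, off-color product, viscosity out of range (predicts outlet temperature low, not outlet temperature high; predicts conversion up, not conversion down)
(D) heat-exchanger scaling — fails on odor noted, outlet temperature high, selectivity up, conversion down, viscosity out of range (predicts selectivity down, not selectivity up; predicts conversion up, not conversion down)
(E) control-valve stiction — fails on odor noted, conversion down, viscosity out of range (predicts conversion up, not conversion down)
(B) alone accounts for all the evidence.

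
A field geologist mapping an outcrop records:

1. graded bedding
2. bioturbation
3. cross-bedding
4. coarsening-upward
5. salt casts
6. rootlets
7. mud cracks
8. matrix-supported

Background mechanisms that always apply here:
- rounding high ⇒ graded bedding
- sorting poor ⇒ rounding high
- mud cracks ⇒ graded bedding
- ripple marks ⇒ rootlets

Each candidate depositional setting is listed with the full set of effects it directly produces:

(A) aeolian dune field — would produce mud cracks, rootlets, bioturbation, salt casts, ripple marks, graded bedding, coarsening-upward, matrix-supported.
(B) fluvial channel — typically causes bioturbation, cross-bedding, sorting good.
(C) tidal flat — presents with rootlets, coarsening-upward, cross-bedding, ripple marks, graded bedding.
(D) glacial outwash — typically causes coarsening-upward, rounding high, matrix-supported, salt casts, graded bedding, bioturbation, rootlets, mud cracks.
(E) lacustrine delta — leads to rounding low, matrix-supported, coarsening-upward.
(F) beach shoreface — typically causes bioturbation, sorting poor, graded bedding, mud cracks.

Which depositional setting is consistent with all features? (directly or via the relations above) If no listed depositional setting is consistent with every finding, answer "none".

Per-candidate check:
(A) aeolian dune field — does not account for cross-bedding
(B) fluvial channel — graded bedding miss; bioturbation match; cross-bedding match; coarsening-upward miss; salt casts miss; rootlets miss; mud cracks miss; matrix-supported miss
(C) tidal flat — graded bedding match; bioturbation miss; cross-bedding match; coarsening-upward match; salt casts miss; rootlets match; mud cracks miss; matrix-supported miss
(D) glacial outwash — graded bedding match; bioturbation match; cross-bedding miss; coarsening-upward match; salt casts match; rootlets match; mud cracks match; matrix-supported match
(E) lacustrine delta — does not account for graded bedding, bioturbation, cross-bedding, salt casts, rootlets, mud cracks
(F) beach shoreface — graded bedding match; bioturbation match; cross-bedding miss; coarsening-upward miss; salt casts miss; rootlets miss; mud cracks match; matrix-supported miss
None of the listed candidates fits everything.

none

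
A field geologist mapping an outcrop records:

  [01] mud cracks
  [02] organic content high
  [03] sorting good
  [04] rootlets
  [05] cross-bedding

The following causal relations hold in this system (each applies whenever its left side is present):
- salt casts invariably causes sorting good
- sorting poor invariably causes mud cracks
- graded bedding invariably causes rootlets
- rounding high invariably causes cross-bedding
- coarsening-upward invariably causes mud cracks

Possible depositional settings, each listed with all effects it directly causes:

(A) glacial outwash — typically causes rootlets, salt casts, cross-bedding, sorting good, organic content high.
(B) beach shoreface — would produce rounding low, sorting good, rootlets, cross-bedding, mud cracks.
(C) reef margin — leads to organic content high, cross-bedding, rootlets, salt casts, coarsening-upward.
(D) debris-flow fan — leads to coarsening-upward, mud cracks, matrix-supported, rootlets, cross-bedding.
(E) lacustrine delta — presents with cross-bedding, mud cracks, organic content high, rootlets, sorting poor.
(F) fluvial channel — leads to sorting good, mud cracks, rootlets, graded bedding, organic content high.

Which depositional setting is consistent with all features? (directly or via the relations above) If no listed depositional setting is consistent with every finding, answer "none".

C

For each candidate, compare predicted effects to what was observed:
(A) glacial outwash — does not account for mud cracks
(B) beach shoreface — does not account for organic content high
(C) reef margin — mud cracks match (by coarsening-upward → mud cracks); organic content high match; sorting good match (by salt casts → sorting good); rootlets match; cross-bedding match
(D) debris-flow fan — does not account for organic content high, sorting good
(E) lacustrine delta — mud cracks match; organic content high match; sorting good miss; rootlets match; cross-bedding match
(F) fluvial channel — mud cracks match; organic content high match; sorting good match; rootlets match; cross-bedding miss
(C) alone accounts for all the evidence.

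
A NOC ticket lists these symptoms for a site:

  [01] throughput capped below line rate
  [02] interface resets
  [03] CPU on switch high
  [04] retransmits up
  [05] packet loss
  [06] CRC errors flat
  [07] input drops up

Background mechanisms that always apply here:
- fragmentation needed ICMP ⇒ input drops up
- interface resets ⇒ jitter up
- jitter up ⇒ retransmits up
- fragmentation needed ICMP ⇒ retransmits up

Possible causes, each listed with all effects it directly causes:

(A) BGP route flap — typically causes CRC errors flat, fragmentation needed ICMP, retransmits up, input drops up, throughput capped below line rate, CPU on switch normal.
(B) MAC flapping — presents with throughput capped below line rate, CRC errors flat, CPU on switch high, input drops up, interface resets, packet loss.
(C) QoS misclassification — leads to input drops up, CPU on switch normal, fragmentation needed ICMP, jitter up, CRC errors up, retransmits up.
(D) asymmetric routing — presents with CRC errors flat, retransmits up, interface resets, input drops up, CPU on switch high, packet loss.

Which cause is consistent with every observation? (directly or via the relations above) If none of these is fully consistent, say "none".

Checking each candidate against the observations:
(A) BGP route flap — fails on interface resets, CPU on switch high, packet loss (predicts CPU on switch normal, not CPU on switch high)
(B) MAC flapping — throughput capped below line rate ✓; interface resets ✓; CPU on switch high ✓; retransmits up ✓ (via interface resets → jitter up → retransmits up); packet loss ✓; CRC errors flat ✓; input drops up ✓
(C) QoS misclassification — throughput capped below line rate ✗; interface resets ✗; CPU on switch high ✗; retransmits up ✓; packet loss ✗; CRC errors flat ✗; input drops up ✓
(D) asymmetric routing — throughput capped below line rate ✗; interface resets ✓; CPU on switch high ✓; retransmits up ✓; packet loss ✓; CRC errors flat ✓; input drops up ✓
Only (B) is consistent with every observation.

B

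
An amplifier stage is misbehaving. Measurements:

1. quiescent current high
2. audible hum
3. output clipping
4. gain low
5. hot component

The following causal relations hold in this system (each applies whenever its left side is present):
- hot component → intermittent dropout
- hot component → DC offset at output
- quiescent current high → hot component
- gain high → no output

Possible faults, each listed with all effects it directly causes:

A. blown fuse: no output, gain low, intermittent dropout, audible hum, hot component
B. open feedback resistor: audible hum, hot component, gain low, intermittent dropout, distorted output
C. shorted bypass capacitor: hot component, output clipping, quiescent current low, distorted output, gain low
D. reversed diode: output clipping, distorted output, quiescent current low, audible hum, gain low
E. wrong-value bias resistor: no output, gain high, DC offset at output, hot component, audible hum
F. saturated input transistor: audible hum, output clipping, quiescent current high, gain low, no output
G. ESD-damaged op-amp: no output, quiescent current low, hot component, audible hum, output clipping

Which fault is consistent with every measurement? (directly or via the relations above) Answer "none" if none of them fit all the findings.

F

Per-candidate check:
(A) blown fuse — quiescent current high miss; audible hum match; output clipping miss; gain low match; hot component match
(B) open feedback resistor — quiescent current high miss; audible hum match; output clipping miss; gain low match; hot component match
(C) shorted bypass capacitor — fails on quiescent current high, audible hum (predicts quiescent current low, not quiescent current high)
(D) reversed diode — quiescent current high miss; audible hum match; output clipping match; gain low match; hot component miss
(E) wrong-value bias resistor — quiescent current high miss; audible hum match; output clipping miss; gain low miss; hot component match
(F) saturated input transistor — quiescent current high match; audible hum match; output clipping match; gain low match; hot component match (by quiescent current high → hot component)
(G) ESD-damaged op-amp — quiescent current high miss; audible hum match; output clipping match; gain low miss; hot component match
Only (F) is consistent with every observation.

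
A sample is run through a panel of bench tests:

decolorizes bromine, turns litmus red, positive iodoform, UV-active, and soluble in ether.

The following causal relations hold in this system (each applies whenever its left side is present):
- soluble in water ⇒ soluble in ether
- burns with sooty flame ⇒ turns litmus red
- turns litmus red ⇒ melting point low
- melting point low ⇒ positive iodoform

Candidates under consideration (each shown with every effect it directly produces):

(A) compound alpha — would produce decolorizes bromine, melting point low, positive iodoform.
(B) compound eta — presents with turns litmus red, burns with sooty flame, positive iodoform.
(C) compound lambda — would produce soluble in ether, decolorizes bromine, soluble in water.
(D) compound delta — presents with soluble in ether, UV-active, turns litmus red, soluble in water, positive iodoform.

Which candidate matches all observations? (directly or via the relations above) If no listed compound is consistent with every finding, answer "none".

For each candidate, compare predicted effects to what was observed:
(A) compound alpha — decolorizes bromine ✓; turns litmus red ✗; positive iodoform ✓; UV-active ✗; soluble in ether ✗
(B) compound eta — does not account for decolorizes bromine, UV-active, soluble in ether
(C) compound lambda — does not account for turns litmus red, positive iodoform, UV-active
(D) compound delta — does not account for decolorizes bromine
No candidate is consistent with all observations.

none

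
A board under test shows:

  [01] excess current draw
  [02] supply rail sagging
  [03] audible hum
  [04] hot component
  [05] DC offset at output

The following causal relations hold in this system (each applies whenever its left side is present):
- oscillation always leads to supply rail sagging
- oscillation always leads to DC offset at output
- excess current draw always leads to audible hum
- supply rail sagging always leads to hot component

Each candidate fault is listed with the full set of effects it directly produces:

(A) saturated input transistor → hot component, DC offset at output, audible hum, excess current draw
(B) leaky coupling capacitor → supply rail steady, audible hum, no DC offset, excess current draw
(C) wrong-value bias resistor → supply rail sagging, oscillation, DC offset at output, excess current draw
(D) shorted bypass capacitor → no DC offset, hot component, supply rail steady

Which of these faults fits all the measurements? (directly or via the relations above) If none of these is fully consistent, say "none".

Testing each hypothesis:
(A) saturated input transistor — does not account for supply rail sagging
(B) leaky coupling capacitor — excess current draw +; supply rail sagging -; audible hum +; hot component -; DC offset at output -
(C) wrong-value bias resistor — accounts for every observation (audible hum by excess current draw → audible hum)
(D) shorted bypass capacitor — excess current draw -; supply rail sagging -; audible hum -; hot component +; DC offset at output -
Only (C) is consistent with every observation.

C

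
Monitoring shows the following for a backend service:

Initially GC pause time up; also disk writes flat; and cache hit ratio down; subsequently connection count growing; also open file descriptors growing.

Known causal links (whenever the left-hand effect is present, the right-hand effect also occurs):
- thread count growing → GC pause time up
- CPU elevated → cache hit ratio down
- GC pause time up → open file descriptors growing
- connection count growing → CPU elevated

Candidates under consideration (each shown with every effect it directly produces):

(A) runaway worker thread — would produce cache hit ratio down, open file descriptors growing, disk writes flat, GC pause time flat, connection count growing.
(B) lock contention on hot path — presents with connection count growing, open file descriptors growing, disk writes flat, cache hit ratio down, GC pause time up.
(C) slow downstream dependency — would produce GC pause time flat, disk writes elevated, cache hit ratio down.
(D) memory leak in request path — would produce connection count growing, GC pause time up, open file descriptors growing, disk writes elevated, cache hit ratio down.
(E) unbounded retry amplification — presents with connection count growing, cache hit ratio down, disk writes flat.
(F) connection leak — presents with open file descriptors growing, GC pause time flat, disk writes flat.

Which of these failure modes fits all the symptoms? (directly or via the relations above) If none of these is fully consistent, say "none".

Per-candidate check:
(A) runaway worker thread — GC pause time up ✗; disk writes flat ✓; cache hit ratio down ✓; connection count growing ✓; open file descriptors growing ✓
(B) lock contention on hot path — GC pause time up ✓; disk writes flat ✓; cache hit ratio down ✓; connection count growing ✓; open file descriptors growing ✓
(C) slow downstream dependency — fails on GC pause time up, disk writes flat, connection count growing, open file descriptors growing (predicts GC pause time flat, not GC pause time up; predicts disk writes elevated, not disk writes flat)
(D) memory leak in request path — GC pause time up ✓; disk writes flat ✗; cache hit ratio down ✓; connection count growing ✓; open file descriptors growing ✓
(E) unbounded retry amplification — does not account for GC pause time up, open file descriptors growing
(F) connection leak — fails on GC pause time up, cache hit ratio down, connection count growing (predicts GC pause time flat, not GC pause time up)
(B) is the only candidate with no mismatches.

B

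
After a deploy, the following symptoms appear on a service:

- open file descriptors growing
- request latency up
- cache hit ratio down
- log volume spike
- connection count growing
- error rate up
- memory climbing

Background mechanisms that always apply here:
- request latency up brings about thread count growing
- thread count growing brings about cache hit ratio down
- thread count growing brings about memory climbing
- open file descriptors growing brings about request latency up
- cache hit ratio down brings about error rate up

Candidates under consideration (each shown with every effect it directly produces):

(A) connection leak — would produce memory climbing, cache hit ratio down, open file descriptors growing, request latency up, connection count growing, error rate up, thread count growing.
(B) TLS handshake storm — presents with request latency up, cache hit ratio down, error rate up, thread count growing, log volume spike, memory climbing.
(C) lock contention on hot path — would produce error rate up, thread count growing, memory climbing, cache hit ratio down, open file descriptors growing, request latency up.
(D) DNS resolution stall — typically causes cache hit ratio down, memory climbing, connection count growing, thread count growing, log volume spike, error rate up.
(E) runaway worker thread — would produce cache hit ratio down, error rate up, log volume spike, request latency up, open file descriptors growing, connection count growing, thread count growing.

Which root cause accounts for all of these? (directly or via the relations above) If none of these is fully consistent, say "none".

E

Checking each candidate against the observations:
(A) connection leak — open file descriptors growing yes; request latency up yes; cache hit ratio down yes; log volume spike NO; connection count growing yes; error rate up yes; memory climbing yes
(B) TLS handshake storm — open file descriptors growing NO; request latency up yes; cache hit ratio down yes; log volume spike yes; connection count growing NO; error rate up yes; memory climbing yes
(C) lock contention on hot path — open file descriptors growing yes; request latency up yes; cache hit ratio down yes; log volume spike NO; connection count growing NO; error rate up yes; memory climbing yes
(D) DNS resolution stall — open file descriptors growing NO; request latency up NO; cache hit ratio down yes; log volume spike yes; connection count growing yes; error rate up yes; memory climbing yes
(E) runaway worker thread — accounts for every observation (memory climbing via thread count growing → memory climbing)
Only (E) is consistent with every observation.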